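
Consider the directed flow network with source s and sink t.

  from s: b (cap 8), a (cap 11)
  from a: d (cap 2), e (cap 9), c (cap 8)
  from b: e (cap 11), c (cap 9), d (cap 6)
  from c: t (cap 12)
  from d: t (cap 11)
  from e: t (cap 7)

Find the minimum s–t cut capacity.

19

Augment s→a→c→t: bottleneck 8, flow now 8.
Augment s→a→d→t: bottleneck 2, flow now 10.
Augment s→a→e→t: bottleneck 1, flow now 11.
Augment s→b→c→t: bottleneck 4, flow now 15.
Augment s→b→d→t: bottleneck 4, flow now 19.
No augmenting path remains; maximum flow = 19.
By max-flow min-cut, the minimum cut capacity equals the max flow.
In the residual graph, reachable from s: {s}.
Min-cut edges: s→a (11), s→b (8); capacity 11 + 8 = 19.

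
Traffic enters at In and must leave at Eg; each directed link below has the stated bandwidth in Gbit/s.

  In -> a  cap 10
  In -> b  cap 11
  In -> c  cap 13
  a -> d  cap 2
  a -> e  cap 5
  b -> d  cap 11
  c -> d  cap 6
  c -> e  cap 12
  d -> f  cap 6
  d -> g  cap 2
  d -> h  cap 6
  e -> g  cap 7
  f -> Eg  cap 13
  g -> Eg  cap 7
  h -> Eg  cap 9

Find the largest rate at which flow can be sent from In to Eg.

19

Augment In→a→d→f→Eg: bottleneck 2, flow now 2.
Augment In→a→e→g→Eg: bottleneck 5, flow now 7.
Augment In→b→d→f→Eg: bottleneck 4, flow now 11.
Augment In→b→d→g→Eg: bottleneck 2, flow now 13.
Augment In→b→d→h→Eg: bottleneck 5, flow now 18.
Augment In→c→d→h→Eg: bottleneck 1, flow now 19.
No augmenting path remains; maximum flow = 19.
In the residual graph, reachable from In: {In, a, b, c, d, e, g}.
Min-cut edges: d→f (6), d→h (6), g→Eg (7); capacity 6 + 6 + 7 = 19.
This cut is saturated, so no flow can exceed 19.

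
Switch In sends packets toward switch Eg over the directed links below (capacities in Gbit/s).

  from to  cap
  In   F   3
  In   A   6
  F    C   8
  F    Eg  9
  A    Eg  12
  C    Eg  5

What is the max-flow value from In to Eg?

Augment In→F→Eg: bottleneck 3, flow now 3.
Augment In→A→Eg: bottleneck 6, flow now 9.
No augmenting path remains; maximum flow = 9.
In the residual graph, reachable from In: {In}.
Min-cut edges: In→F (3), In→A (6); capacity 3 + 6 = 9.
This cut is saturated, so no flow can exceed 9.

9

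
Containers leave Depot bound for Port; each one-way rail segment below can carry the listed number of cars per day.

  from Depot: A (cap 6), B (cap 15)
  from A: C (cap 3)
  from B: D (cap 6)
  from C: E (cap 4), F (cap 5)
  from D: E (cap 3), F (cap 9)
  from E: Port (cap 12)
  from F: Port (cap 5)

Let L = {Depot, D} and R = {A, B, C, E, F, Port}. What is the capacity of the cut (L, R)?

Edges leaving {Depot, D}: Depot→A (6), Depot→B (15), D→E (3), D→F (9).
Cut capacity = 6 + 15 + 3 + 9 = 33.

33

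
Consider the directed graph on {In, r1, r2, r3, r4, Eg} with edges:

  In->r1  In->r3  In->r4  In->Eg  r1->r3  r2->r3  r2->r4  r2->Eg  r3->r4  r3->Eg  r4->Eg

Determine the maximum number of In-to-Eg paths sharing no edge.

3

Assign every edge capacity 1; by Menger, the answer equals the max flow.
Path In→Eg (+1); total 1.
Path In→r3→Eg (+1); total 2.
Path In→r4→Eg (+1); total 3.
No residual In→Eg path; max flow = 3.
Certifying cut of size 3: {In→Eg, r3→Eg, r4→Eg}.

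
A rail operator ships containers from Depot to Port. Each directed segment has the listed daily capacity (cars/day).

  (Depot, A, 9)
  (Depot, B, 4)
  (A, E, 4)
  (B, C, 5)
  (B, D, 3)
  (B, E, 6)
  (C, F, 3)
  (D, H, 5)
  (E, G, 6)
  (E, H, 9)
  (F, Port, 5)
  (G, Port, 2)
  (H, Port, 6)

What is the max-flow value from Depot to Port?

8

Augment Depot→A→E→G→Port: bottleneck 2, flow now 2.
Augment Depot→A→E→H→Port: bottleneck 2, flow now 4.
Augment Depot→B→C→F→Port: bottleneck 3, flow now 7.
Augment Depot→B→D→H→Port: bottleneck 1, flow now 8.
No augmenting path remains; maximum flow = 8.
In the residual graph, reachable from Depot: {Depot, A}.
Min-cut edges: Depot→B (4), A→E (4); capacity 4 + 4 = 8.
This cut is saturated, so no flow can exceed 8.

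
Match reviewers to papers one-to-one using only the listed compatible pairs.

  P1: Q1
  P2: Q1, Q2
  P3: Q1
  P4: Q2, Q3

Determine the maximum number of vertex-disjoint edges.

3

Unit-capacity flow: source→left, listed edges, right→sink; max matching = max flow.
Augmenting path P1→Q1 (+1); matched 1.
Augmenting path P2→Q2 (+1); matched 2.
Augmenting path P4→Q3 (+1); matched 3.
No augmenting path remains; maximum matching = 3.
König certificate: {P2, P4, Q1} is a vertex cover of size 3 (every listed pair touches it), so no matching can be larger.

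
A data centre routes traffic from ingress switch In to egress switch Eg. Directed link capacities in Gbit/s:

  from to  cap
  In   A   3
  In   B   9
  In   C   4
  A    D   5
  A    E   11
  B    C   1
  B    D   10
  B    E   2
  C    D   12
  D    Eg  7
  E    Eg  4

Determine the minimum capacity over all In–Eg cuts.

Augment In→A→D→Eg: bottleneck 3, flow now 3.
Augment In→B→D→Eg: bottleneck 4, flow now 7.
Augment In→B→E→Eg: bottleneck 2, flow now 9.
Augment In→B→D→A→E→Eg: bottleneck 2, flow now 11. (uses reverse residual edge)
No augmenting path remains; maximum flow = 11.
By max-flow min-cut, the minimum cut capacity equals the max flow.
In the residual graph, reachable from In: {In, A, B, C, D, E}.
Min-cut edges: D→Eg (7), E→Eg (4); capacity 7 + 4 = 11.

11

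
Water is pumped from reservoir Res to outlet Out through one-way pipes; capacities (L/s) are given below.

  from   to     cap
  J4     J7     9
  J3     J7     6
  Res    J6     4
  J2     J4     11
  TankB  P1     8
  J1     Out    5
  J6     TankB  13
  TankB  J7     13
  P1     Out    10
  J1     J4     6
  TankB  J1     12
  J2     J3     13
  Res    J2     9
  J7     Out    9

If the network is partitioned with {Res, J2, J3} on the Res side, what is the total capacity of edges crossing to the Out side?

Edges leaving {Res, J2, J3}: Res→J6 (4), J2→J4 (11), J3→J7 (6).
Cut capacity = 4 + 11 + 6 = 21.

21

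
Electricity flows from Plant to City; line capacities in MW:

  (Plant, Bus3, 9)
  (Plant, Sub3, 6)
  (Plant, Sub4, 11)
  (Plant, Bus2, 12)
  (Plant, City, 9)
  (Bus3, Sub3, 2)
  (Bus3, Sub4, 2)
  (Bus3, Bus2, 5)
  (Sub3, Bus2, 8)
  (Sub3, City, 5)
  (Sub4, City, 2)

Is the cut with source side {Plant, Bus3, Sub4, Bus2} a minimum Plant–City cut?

Given cut capacity: 6 + 9 + 2 + 2 = 19.
Augment Plant→City: bottleneck 9, flow now 9.
Augment Plant→Sub3→City: bottleneck 5, flow now 14.
Augment Plant→Sub4→City: bottleneck 2, flow now 16.
No augmenting path remains; maximum flow = 16.
In the residual graph, reachable from Plant: {Plant, Bus3, Sub3, Sub4, Bus2}.
Min-cut edges: Plant→City (9), Sub3→City (5), Sub4→City (2); capacity 9 + 5 + 2 = 16.
Cut capacity 19 exceeds the max flow 16, so it is not minimum.

No — its capacity is 19, but the minimum cut has capacity 16.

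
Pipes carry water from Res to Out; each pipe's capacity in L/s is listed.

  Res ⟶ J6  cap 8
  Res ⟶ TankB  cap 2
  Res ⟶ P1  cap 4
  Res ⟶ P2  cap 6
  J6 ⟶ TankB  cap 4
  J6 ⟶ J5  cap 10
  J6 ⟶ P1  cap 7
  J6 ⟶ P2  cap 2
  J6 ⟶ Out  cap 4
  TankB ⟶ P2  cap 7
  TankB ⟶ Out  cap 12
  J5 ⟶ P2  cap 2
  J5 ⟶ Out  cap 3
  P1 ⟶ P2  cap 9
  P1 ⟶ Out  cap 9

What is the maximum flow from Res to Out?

14

Augment Res→J6→Out: bottleneck 4, flow now 4.
Augment Res→TankB→Out: bottleneck 2, flow now 6.
Augment Res→P1→Out: bottleneck 4, flow now 10.
Augment Res→J6→TankB→Out: bottleneck 4, flow now 14.
No augmenting path remains; maximum flow = 14.
In the residual graph, reachable from Res: {Res, P2}.
Min-cut edges: Res→J6 (8), Res→TankB (2), Res→P1 (4); capacity 8 + 2 + 4 = 14.
This cut is saturated, so no flow can exceed 14.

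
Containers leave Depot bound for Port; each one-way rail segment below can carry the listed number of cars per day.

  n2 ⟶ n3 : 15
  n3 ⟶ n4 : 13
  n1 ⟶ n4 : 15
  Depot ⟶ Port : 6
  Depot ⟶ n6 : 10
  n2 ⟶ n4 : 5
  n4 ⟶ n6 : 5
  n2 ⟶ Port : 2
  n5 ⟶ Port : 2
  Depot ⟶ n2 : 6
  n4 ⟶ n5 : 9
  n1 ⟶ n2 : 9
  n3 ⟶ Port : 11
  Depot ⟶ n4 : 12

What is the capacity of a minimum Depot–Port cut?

14

Augment Depot→Port: bottleneck 6, flow now 6.
Augment Depot→n2→Port: bottleneck 2, flow now 8.
Augment Depot→n2→n3→Port: bottleneck 4, flow now 12.
Augment Depot→n4→n5→Port: bottleneck 2, flow now 14.
No augmenting path remains; maximum flow = 14.
By max-flow min-cut, the minimum cut capacity equals the max flow.
In the residual graph, reachable from Depot: {Depot, n4, n5, n6}.
Min-cut edges: Depot→n2 (6), Depot→Port (6), n5→Port (2); capacity 6 + 6 + 2 = 14.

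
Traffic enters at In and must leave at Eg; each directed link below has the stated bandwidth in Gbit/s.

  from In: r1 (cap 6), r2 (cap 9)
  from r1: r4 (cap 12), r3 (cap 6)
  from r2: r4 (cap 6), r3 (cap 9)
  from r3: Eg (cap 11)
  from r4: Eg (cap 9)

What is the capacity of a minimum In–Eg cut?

Augment In→r1→r3→Eg: bottleneck 6, flow now 6.
Augment In→r2→r3→Eg: bottleneck 5, flow now 11.
Augment In→r2→r4→Eg: bottleneck 4, flow now 15.
No augmenting path remains; maximum flow = 15.
By max-flow min-cut, the minimum cut capacity equals the max flow.
In the residual graph, reachable from In: {In}.
Min-cut edges: In→r1 (6), In→r2 (9); capacity 6 + 9 = 15.

15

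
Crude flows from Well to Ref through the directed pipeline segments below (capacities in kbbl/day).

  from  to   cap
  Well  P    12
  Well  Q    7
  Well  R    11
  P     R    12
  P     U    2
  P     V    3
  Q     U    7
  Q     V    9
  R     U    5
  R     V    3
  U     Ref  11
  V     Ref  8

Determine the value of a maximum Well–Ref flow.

Augment Well→P→U→Ref: bottleneck 2, flow now 2.
Augment Well→P→V→Ref: bottleneck 3, flow now 5.
Augment Well→Q→U→Ref: bottleneck 7, flow now 12.
Augment Well→R→U→Ref: bottleneck 2, flow now 14.
Augment Well→R→V→Ref: bottleneck 3, flow now 17.
Augment Well→R→U→Q→V→Ref: bottleneck 2, flow now 19. (uses reverse residual edge)
No augmenting path remains; maximum flow = 19.
In the residual graph, reachable from Well: {Well, P, Q, R, U, V}.
Min-cut edges: U→Ref (11), V→Ref (8); capacity 11 + 8 = 19.
This cut is saturated, so no flow can exceed 19.

19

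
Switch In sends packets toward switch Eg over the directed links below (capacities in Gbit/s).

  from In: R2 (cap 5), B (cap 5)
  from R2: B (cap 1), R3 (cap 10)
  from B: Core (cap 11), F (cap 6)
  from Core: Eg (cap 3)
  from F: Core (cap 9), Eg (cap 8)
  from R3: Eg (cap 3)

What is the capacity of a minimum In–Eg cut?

Augment In→R2→R3→Eg: bottleneck 3, flow now 3.
Augment In→B→Core→Eg: bottleneck 3, flow now 6.
Augment In→B→F→Eg: bottleneck 2, flow now 8.
Augment In→R2→B→F→Eg: bottleneck 1, flow now 9.
No augmenting path remains; maximum flow = 9.
By max-flow min-cut, the minimum cut capacity equals the max flow.
In the residual graph, reachable from In: {In, R2, R3}.
Min-cut edges: In→B (5), R2→B (1), R3→Eg (3); capacity 5 + 1 + 3 = 9.

9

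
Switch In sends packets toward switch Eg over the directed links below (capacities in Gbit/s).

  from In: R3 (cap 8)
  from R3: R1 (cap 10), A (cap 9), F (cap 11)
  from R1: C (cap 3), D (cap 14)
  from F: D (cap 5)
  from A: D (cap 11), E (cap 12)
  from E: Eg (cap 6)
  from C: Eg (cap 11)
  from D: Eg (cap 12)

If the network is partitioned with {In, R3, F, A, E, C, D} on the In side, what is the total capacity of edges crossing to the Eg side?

Edges leaving {In, R3, F, A, E, C, D}: R3→R1 (10), E→Eg (6), C→Eg (11), D→Eg (12).
Cut capacity = 10 + 6 + 11 + 12 = 39.

39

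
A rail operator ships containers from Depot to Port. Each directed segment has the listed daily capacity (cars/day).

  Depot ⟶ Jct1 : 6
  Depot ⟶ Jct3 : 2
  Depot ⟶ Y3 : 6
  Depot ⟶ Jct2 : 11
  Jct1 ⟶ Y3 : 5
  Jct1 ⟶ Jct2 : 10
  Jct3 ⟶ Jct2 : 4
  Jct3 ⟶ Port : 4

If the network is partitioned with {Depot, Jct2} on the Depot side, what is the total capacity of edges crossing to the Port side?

14

Edges leaving {Depot, Jct2}: Depot→Jct1 (6), Depot→Jct3 (2), Depot→Y3 (6).
Cut capacity = 6 + 2 + 6 = 14.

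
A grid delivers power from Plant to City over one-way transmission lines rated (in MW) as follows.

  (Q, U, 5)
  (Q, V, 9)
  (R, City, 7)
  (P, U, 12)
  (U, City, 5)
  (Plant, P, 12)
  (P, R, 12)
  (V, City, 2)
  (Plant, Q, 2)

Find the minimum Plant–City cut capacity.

Augment Plant→P→R→City: bottleneck 7, flow now 7.
Augment Plant→P→U→City: bottleneck 5, flow now 12.
Augment Plant→Q→V→City: bottleneck 2, flow now 14.
No augmenting path remains; maximum flow = 14.
By max-flow min-cut, the minimum cut capacity equals the max flow.
In the residual graph, reachable from Plant: {Plant}.
Min-cut edges: Plant→P (12), Plant→Q (2); capacity 12 + 2 = 14.

14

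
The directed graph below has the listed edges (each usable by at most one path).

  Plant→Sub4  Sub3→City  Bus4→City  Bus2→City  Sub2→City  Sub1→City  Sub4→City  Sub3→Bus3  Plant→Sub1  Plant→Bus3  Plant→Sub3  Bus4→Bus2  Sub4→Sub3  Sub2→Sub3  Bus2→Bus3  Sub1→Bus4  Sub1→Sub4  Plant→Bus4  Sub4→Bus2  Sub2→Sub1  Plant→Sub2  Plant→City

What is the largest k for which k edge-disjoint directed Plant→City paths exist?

6

Assign every edge capacity 1; by Menger, the answer equals the max flow.
Path Plant→City (+1); total 1.
Path Plant→Sub1→City (+1); total 2.
Path Plant→Bus4→City (+1); total 3.
Path Plant→Sub4→City (+1); total 4.
Path Plant→Sub2→City (+1); total 5.
Path Plant→Sub3→City (+1); total 6.
No residual Plant→City path; max flow = 6.
Certifying cut of size 6: {Plant→Bus4, Plant→City, Plant→Sub1, Plant→Sub2, Plant→Sub3, Plant→Sub4}.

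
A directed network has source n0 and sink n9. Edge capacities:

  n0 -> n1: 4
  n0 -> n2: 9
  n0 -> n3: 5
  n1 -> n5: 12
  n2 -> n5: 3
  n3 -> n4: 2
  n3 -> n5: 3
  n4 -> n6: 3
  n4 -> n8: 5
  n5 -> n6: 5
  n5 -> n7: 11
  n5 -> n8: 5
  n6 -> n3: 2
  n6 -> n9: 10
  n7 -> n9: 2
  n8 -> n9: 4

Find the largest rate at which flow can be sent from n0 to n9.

Augment n0→n1→n5→n6→n9: bottleneck 4, flow now 4.
Augment n0→n2→n5→n6→n9: bottleneck 1, flow now 5.
Augment n0→n2→n5→n7→n9: bottleneck 2, flow now 7.
Augment n0→n3→n4→n6→n9: bottleneck 2, flow now 9.
Augment n0→n3→n5→n8→n9: bottleneck 3, flow now 12.
No augmenting path remains; maximum flow = 12.
In the residual graph, reachable from n0: {n0, n2}.
Min-cut edges: n0→n1 (4), n0→n3 (5), n2→n5 (3); capacity 4 + 5 + 3 = 12.
This cut is saturated, so no flow can exceed 12.

12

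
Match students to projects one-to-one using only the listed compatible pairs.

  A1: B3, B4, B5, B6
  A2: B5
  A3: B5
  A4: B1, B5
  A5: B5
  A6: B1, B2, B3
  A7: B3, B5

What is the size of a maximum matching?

5

Unit-capacity flow: source→left, listed edges, right→sink; max matching = max flow.
Augmenting path A1→B3 (+1); matched 1.
Augmenting path A2→B5 (+1); matched 2.
Augmenting path A4→B1 (+1); matched 3.
Augmenting path A6→B2 (+1); matched 4.
Augmenting path A7→B3→A1→B4 (+1); matched 5.
No augmenting path remains; maximum matching = 5.
König certificate: {A1, A4, A6, A7, B5} is a vertex cover of size 5 (every listed pair touches it), so no matching can be larger.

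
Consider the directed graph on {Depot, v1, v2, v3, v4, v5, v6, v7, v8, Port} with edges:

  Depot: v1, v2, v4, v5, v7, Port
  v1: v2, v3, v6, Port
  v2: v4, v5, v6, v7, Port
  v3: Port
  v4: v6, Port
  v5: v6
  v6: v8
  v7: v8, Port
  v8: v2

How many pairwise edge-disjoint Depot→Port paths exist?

Assign every edge capacity 1; by Menger, the answer equals the max flow.
Path Depot→Port (+1); total 1.
Path Depot→v1→Port (+1); total 2.
Path Depot→v2→Port (+1); total 3.
Path Depot→v4→Port (+1); total 4.
Path Depot→v7→Port (+1); total 5.
No residual Depot→Port path; max flow = 5.
Certifying cut of size 5: {Depot→Port, Depot→v1, v2→Port, v4→Port, v7→Port}.

5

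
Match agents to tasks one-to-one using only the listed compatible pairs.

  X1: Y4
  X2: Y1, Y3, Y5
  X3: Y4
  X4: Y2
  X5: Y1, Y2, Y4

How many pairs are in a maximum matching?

Unit-capacity flow: source→left, listed edges, right→sink; max matching = max flow.
Augmenting path X1→Y4 (+1); matched 1.
Augmenting path X2→Y1 (+1); matched 2.
Augmenting path X4→Y2 (+1); matched 3.
Augmenting path X5→Y1→X2→Y3 (+1); matched 4.
No augmenting path remains; maximum matching = 4.
König certificate: {X2, X4, X5, Y4} is a vertex cover of size 4 (every listed pair touches it), so no matching can be larger.

4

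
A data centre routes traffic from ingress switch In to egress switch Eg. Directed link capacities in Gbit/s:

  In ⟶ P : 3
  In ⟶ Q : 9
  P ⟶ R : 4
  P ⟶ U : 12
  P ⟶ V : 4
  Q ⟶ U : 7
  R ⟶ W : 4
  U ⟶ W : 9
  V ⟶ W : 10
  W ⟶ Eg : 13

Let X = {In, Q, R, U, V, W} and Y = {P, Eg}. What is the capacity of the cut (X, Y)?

16

Edges leaving {In, Q, R, U, V, W}: In→P (3), W→Eg (13).
Cut capacity = 3 + 13 = 16.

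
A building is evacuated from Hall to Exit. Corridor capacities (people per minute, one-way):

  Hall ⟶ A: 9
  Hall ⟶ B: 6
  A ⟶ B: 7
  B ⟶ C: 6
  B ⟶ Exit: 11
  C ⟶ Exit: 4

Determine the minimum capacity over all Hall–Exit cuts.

Augment Hall→B→Exit: bottleneck 6, flow now 6.
Augment Hall→A→B→Exit: bottleneck 5, flow now 11.
Augment Hall→A→B→C→Exit: bottleneck 2, flow now 13.
No augmenting path remains; maximum flow = 13.
By max-flow min-cut, the minimum cut capacity equals the max flow.
In the residual graph, reachable from Hall: {Hall, A}.
Min-cut edges: Hall→B (6), A→B (7); capacity 6 + 7 = 13.

13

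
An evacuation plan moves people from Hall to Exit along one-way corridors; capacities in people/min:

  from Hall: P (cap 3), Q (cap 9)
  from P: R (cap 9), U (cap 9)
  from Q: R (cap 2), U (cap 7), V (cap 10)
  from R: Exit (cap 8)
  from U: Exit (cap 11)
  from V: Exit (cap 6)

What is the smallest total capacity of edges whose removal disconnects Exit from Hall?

12

Augment Hall→P→R→Exit: bottleneck 3, flow now 3.
Augment Hall→Q→R→Exit: bottleneck 2, flow now 5.
Augment Hall→Q→U→Exit: bottleneck 7, flow now 12.
No augmenting path remains; maximum flow = 12.
By max-flow min-cut, the minimum cut capacity equals the max flow.
In the residual graph, reachable from Hall: {Hall}.
Min-cut edges: Hall→P (3), Hall→Q (9); capacity 3 + 9 = 12.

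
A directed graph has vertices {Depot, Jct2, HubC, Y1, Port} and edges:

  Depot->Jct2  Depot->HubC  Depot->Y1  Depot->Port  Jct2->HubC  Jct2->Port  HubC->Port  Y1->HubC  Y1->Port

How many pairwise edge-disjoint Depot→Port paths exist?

4

Assign every edge capacity 1; by Menger, the answer equals the max flow.
Path Depot→Port (+1); total 1.
Path Depot→Jct2→Port (+1); total 2.
Path Depot→HubC→Port (+1); total 3.
Path Depot→Y1→Port (+1); total 4.
No residual Depot→Port path; max flow = 4.
Certifying cut of size 4: {Depot→HubC, Depot→Jct2, Depot→Port, Depot→Y1}.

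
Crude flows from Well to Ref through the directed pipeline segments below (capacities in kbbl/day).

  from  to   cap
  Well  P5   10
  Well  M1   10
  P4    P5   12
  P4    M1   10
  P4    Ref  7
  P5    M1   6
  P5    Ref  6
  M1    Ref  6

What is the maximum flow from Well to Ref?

Augment Well→P5→Ref: bottleneck 6, flow now 6.
Augment Well→M1→Ref: bottleneck 6, flow now 12.
No augmenting path remains; maximum flow = 12.
In the residual graph, reachable from Well: {Well, P5, M1}.
Min-cut edges: P5→Ref (6), M1→Ref (6); capacity 6 + 6 = 12.
This cut is saturated, so no flow can exceed 12.

12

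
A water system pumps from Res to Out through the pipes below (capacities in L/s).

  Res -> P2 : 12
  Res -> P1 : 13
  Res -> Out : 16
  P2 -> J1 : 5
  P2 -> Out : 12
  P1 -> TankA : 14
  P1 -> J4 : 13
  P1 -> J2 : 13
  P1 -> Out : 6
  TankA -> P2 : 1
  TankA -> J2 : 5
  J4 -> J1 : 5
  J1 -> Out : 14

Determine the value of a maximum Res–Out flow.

40

Augment Res→Out: bottleneck 16, flow now 16.
Augment Res→P2→Out: bottleneck 12, flow now 28.
Augment Res→P1→Out: bottleneck 6, flow now 34.
Augment Res→P1→J4→J1→Out: bottleneck 5, flow now 39.
Augment Res→P1→TankA→P2→J1→Out: bottleneck 1, flow now 40.
No augmenting path remains; maximum flow = 40.
In the residual graph, reachable from Res: {Res, P1, TankA, J4, J2}.
Min-cut edges: Res→P2 (12), Res→Out (16), P1→Out (6), TankA→P2 (1), J4→J1 (5); capacity 12 + 16 + 6 + 1 + 5 = 40.
This cut is saturated, so no flow can exceed 40.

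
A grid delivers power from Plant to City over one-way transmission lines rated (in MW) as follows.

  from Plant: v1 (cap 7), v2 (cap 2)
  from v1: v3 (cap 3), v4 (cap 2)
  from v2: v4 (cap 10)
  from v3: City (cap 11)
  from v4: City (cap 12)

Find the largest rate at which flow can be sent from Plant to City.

7

Augment Plant→v1→v3→City: bottleneck 3, flow now 3.
Augment Plant→v1→v4→City: bottleneck 2, flow now 5.
Augment Plant→v2→v4→City: bottleneck 2, flow now 7.
No augmenting path remains; maximum flow = 7.
In the residual graph, reachable from Plant: {Plant, v1}.
Min-cut edges: Plant→v2 (2), v1→v3 (3), v1→v4 (2); capacity 2 + 3 + 2 = 7.
This cut is saturated, so no flow can exceed 7.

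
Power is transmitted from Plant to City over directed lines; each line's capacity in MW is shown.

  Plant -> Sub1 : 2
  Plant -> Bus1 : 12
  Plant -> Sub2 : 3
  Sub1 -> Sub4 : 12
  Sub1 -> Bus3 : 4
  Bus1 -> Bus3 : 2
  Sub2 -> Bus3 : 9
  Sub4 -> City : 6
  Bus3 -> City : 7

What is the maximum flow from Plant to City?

Augment Plant→Sub1→Sub4→City: bottleneck 2, flow now 2.
Augment Plant→Bus1→Bus3→City: bottleneck 2, flow now 4.
Augment Plant→Sub2→Bus3→City: bottleneck 3, flow now 7.
No augmenting path remains; maximum flow = 7.
In the residual graph, reachable from Plant: {Plant, Bus1}.
Min-cut edges: Plant→Sub1 (2), Plant→Sub2 (3), Bus1→Bus3 (2); capacity 2 + 3 + 2 = 7.
This cut is saturated, so no flow can exceed 7.

7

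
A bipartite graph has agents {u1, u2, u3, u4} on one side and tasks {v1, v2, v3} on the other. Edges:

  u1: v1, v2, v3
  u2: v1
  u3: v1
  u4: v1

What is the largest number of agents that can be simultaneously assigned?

Unit-capacity flow: source→left, listed edges, right→sink; max matching = max flow.
Augmenting path u1→v1 (+1); matched 1.
Augmenting path u2→v1→u1→v2 (+1); matched 2.
No augmenting path remains; maximum matching = 2.
König certificate: {u1, v1} is a vertex cover of size 2 (every listed pair touches it), so no matching can be larger.

2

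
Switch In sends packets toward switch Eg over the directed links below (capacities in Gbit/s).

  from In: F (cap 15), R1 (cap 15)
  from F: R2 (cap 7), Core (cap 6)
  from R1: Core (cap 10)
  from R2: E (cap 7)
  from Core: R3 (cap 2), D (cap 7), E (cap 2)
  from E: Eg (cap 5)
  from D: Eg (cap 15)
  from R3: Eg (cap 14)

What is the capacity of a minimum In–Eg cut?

Augment In→F→R2→E→Eg: bottleneck 5, flow now 5.
Augment In→F→Core→D→Eg: bottleneck 6, flow now 11.
Augment In→R1→Core→D→Eg: bottleneck 1, flow now 12.
Augment In→R1→Core→R3→Eg: bottleneck 2, flow now 14.
No augmenting path remains; maximum flow = 14.
By max-flow min-cut, the minimum cut capacity equals the max flow.
In the residual graph, reachable from In: {In, F, R1, R2, Core, E}.
Min-cut edges: Core→D (7), Core→R3 (2), E→Eg (5); capacity 7 + 2 + 5 = 14.

14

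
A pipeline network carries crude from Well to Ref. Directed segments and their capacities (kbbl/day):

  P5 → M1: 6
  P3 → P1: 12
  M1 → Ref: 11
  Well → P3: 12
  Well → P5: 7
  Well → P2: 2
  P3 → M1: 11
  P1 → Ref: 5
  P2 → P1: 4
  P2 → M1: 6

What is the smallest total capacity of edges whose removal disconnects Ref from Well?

Augment Well→P3→M1→Ref: bottleneck 11, flow now 11.
Augment Well→P3→P1→Ref: bottleneck 1, flow now 12.
Augment Well→P2→P1→Ref: bottleneck 2, flow now 14.
Augment Well→P5→M1→P3→P1→Ref: bottleneck 2, flow now 16. (uses reverse residual edge)
No augmenting path remains; maximum flow = 16.
By max-flow min-cut, the minimum cut capacity equals the max flow.
In the residual graph, reachable from Well: {Well, P3, P2, P5, M1, P1}.
Min-cut edges: M1→Ref (11), P1→Ref (5); capacity 11 + 5 = 16.

16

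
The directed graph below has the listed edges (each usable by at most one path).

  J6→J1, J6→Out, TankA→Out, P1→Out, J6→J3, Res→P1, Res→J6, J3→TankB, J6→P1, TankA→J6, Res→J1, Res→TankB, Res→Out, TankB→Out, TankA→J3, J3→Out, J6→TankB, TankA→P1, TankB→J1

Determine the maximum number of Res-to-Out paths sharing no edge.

Assign every edge capacity 1; by Menger, the answer equals the max flow.
Path Res→Out (+1); total 1.
Path Res→J6→Out (+1); total 2.
Path Res→TankB→Out (+1); total 3.
Path Res→P1→Out (+1); total 4.
No residual Res→Out path; max flow = 4.
Certifying cut of size 4: {Res→J6, Res→Out, Res→P1, Res→TankB}.

4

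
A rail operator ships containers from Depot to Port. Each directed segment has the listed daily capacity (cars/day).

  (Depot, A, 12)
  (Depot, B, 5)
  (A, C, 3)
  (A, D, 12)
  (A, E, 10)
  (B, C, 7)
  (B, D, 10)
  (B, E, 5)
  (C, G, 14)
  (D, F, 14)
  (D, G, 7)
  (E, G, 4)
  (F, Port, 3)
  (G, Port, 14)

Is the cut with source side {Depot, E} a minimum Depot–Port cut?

No — its capacity is 21, but the minimum cut has capacity 17.

Given cut capacity: 12 + 5 + 4 = 21.
Augment Depot→A→C→G→Port: bottleneck 3, flow now 3.
Augment Depot→A→D→F→Port: bottleneck 3, flow now 6.
Augment Depot→A→D→G→Port: bottleneck 6, flow now 12.
Augment Depot→B→C→G→Port: bottleneck 5, flow now 17.
No augmenting path remains; maximum flow = 17.
In the residual graph, reachable from Depot: {Depot}.
Min-cut edges: Depot→A (12), Depot→B (5); capacity 12 + 5 = 17.
Cut capacity 21 exceeds the max flow 17, so it is not minimum.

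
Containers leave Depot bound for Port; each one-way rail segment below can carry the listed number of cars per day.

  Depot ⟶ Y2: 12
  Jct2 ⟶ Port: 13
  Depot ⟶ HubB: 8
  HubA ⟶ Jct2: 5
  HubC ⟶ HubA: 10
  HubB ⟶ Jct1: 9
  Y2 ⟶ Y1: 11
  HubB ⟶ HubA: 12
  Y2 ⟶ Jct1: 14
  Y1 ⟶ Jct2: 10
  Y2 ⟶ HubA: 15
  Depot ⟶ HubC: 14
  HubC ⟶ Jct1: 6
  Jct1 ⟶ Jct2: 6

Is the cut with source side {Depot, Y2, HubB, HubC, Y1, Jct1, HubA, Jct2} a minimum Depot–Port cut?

Yes — it is a minimum cut (capacity 13).

Given cut capacity: 13 = 13.
Augment Depot→Y2→Y1→Jct2→Port: bottleneck 10, flow now 10.
Augment Depot→Y2→Jct1→Jct2→Port: bottleneck 2, flow now 12.
Augment Depot→HubB→Jct1→Jct2→Port: bottleneck 1, flow now 13.
No augmenting path remains; maximum flow = 13.
Cut capacity 13 equals the max flow, so it is a minimum cut.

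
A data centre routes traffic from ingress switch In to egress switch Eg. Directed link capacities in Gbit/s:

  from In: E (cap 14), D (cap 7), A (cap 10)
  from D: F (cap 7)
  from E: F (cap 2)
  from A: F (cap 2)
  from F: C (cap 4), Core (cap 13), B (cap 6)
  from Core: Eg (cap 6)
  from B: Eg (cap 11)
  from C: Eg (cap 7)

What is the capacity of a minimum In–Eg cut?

Augment In→D→F→Core→Eg: bottleneck 6, flow now 6.
Augment In→D→F→B→Eg: bottleneck 1, flow now 7.
Augment In→E→F→B→Eg: bottleneck 2, flow now 9.
Augment In→A→F→B→Eg: bottleneck 2, flow now 11.
No augmenting path remains; maximum flow = 11.
By max-flow min-cut, the minimum cut capacity equals the max flow.
In the residual graph, reachable from In: {In, E, A}.
Min-cut edges: In→D (7), E→F (2), A→F (2); capacity 7 + 2 + 2 = 11.

11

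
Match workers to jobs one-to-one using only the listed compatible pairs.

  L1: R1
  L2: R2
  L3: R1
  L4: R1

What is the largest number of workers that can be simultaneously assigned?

2

Unit-capacity flow: source→left, listed edges, right→sink; max matching = max flow.
Augmenting path L1→R1 (+1); matched 1.
Augmenting path L2→R2 (+1); matched 2.
No augmenting path remains; maximum matching = 2.
König certificate: {L2, R1} is a vertex cover of size 2 (every listed pair touches it), so no matching can be larger.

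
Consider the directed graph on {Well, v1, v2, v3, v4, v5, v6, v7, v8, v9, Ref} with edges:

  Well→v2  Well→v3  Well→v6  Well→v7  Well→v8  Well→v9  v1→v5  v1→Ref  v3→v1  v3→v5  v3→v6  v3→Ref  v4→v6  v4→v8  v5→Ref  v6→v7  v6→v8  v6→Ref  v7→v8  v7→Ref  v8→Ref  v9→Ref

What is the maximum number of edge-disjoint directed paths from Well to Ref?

5

Assign every edge capacity 1; by Menger, the answer equals the max flow.
Path Well→v3→Ref (+1); total 1.
Path Well→v6→Ref (+1); total 2.
Path Well→v7→Ref (+1); total 3.
Path Well→v8→Ref (+1); total 4.
Path Well→v9→Ref (+1); total 5.
No residual Well→Ref path; max flow = 5.
Certifying cut of size 5: {Well→v3, Well→v6, Well→v7, Well→v8, Well→v9}.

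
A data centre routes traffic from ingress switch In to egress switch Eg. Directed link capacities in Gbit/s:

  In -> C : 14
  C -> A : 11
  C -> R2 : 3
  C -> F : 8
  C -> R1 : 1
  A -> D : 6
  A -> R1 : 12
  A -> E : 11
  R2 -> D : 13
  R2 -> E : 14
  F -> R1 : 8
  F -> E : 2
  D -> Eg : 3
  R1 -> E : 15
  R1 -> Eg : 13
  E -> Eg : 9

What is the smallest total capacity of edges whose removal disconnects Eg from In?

Augment In→C→R1→Eg: bottleneck 1, flow now 1.
Augment In→C→A→D→Eg: bottleneck 3, flow now 4.
Augment In→C→A→R1→Eg: bottleneck 8, flow now 12.
Augment In→C→R2→E→Eg: bottleneck 2, flow now 14.
No augmenting path remains; maximum flow = 14.
By max-flow min-cut, the minimum cut capacity equals the max flow.
In the residual graph, reachable from In: {In}.
Min-cut edges: In→C (14); capacity 14 = 14.

14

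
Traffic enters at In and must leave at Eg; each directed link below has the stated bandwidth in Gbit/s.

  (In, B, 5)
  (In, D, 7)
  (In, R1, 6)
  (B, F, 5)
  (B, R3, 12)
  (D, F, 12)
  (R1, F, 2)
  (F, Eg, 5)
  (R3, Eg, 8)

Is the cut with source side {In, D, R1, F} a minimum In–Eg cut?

Yes — it is a minimum cut (capacity 10).

Given cut capacity: 5 + 5 = 10.
Augment In→B→F→Eg: bottleneck 5, flow now 5.
Augment In→D→F→B→R3→Eg: bottleneck 5, flow now 10. (uses reverse residual edge)
No augmenting path remains; maximum flow = 10.
Cut capacity 10 equals the max flow, so it is a minimum cut.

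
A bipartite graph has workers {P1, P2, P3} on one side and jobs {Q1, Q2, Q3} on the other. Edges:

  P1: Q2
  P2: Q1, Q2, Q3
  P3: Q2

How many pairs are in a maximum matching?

Unit-capacity flow: source→left, listed edges, right→sink; max matching = max flow.
Augmenting path P1→Q2 (+1); matched 1.
Augmenting path P2→Q1 (+1); matched 2.
No augmenting path remains; maximum matching = 2.
König certificate: {P2, Q2} is a vertex cover of size 2 (every listed pair touches it), so no matching can be larger.

2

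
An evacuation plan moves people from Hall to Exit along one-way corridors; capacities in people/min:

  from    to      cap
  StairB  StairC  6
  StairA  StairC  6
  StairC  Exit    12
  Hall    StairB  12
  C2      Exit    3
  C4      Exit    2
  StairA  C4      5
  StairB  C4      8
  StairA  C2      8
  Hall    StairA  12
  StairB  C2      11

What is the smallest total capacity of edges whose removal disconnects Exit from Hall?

Augment Hall→StairB→C4→Exit: bottleneck 2, flow now 2.
Augment Hall→StairB→C2→Exit: bottleneck 3, flow now 5.
Augment Hall→StairB→StairC→Exit: bottleneck 6, flow now 11.
Augment Hall→StairA→StairC→Exit: bottleneck 6, flow now 17.
No augmenting path remains; maximum flow = 17.
By max-flow min-cut, the minimum cut capacity equals the max flow.
In the residual graph, reachable from Hall: {Hall, StairB, StairA, C4, C2}.
Min-cut edges: StairB→StairC (6), StairA→StairC (6), C4→Exit (2), C2→Exit (3); capacity 6 + 6 + 2 + 3 = 17.

17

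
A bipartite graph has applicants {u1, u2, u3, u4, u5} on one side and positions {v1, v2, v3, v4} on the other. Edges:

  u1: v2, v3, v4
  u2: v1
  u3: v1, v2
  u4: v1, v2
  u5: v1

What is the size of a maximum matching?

Unit-capacity flow: source→left, listed edges, right→sink; max matching = max flow.
Augmenting path u1→v2 (+1); matched 1.
Augmenting path u2→v1 (+1); matched 2.
Augmenting path u3→v2→u1→v3 (+1); matched 3.
No augmenting path remains; maximum matching = 3.
König certificate: {u1, v1, v2} is a vertex cover of size 3 (every listed pair touches it), so no matching can be larger.

3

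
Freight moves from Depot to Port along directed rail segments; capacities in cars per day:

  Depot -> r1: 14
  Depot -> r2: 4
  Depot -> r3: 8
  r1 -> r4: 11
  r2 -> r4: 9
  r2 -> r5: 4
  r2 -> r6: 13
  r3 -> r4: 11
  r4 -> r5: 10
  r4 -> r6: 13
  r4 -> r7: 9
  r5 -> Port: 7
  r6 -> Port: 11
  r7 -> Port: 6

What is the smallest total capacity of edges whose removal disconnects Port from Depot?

Augment Depot→r2→r5→Port: bottleneck 4, flow now 4.
Augment Depot→r1→r4→r5→Port: bottleneck 3, flow now 7.
Augment Depot→r1→r4→r6→Port: bottleneck 8, flow now 15.
Augment Depot→r3→r4→r6→Port: bottleneck 3, flow now 18.
Augment Depot→r3→r4→r7→Port: bottleneck 5, flow now 23.
No augmenting path remains; maximum flow = 23.
By max-flow min-cut, the minimum cut capacity equals the max flow.
In the residual graph, reachable from Depot: {Depot, r1}.
Min-cut edges: Depot→r2 (4), Depot→r3 (8), r1→r4 (11); capacity 4 + 8 + 11 = 23.

23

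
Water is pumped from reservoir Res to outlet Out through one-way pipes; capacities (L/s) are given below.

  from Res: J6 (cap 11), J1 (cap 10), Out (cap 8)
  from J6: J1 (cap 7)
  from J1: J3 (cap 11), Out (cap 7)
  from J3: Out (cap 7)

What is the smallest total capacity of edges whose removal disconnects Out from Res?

22

Augment Res→Out: bottleneck 8, flow now 8.
Augment Res→J1→Out: bottleneck 7, flow now 15.
Augment Res→J1→J3→Out: bottleneck 3, flow now 18.
Augment Res→J6→J1→J3→Out: bottleneck 4, flow now 22.
No augmenting path remains; maximum flow = 22.
By max-flow min-cut, the minimum cut capacity equals the max flow.
In the residual graph, reachable from Res: {Res, J6, J1, J3}.
Min-cut edges: Res→Out (8), J1→Out (7), J3→Out (7); capacity 8 + 7 + 7 = 22.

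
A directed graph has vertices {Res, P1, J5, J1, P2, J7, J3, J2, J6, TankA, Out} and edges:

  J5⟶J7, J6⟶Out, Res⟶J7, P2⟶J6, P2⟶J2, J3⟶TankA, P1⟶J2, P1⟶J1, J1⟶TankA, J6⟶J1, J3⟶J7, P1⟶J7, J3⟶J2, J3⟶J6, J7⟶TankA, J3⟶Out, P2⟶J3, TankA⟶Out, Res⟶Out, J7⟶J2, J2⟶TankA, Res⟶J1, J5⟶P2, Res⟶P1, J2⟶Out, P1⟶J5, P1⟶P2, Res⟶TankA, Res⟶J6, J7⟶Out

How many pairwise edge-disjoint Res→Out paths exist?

5

Assign every edge capacity 1; by Menger, the answer equals the max flow.
Path Res→Out (+1); total 1.
Path Res→J7→Out (+1); total 2.
Path Res→J6→Out (+1); total 3.
Path Res→TankA→Out (+1); total 4.
Path Res→P1→J2→Out (+1); total 5.
No residual Res→Out path; max flow = 5.
Certifying cut of size 5: {Res→J6, Res→J7, Res→Out, Res→P1, TankA→Out}.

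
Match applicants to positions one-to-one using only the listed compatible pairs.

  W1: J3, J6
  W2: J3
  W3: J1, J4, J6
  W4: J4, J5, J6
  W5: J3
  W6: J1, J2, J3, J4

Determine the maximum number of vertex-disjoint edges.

Unit-capacity flow: source→left, listed edges, right→sink; max matching = max flow.
Augmenting path W1→J3 (+1); matched 1.
Augmenting path W3→J1 (+1); matched 2.
Augmenting path W4→J4 (+1); matched 3.
Augmenting path W6→J2 (+1); matched 4.
Augmenting path W2→J3→W1→J6 (+1); matched 5.
No augmenting path remains; maximum matching = 5.
König certificate: {W1, W3, W4, W6, J3} is a vertex cover of size 5 (every listed pair touches it), so no matching can be larger.

5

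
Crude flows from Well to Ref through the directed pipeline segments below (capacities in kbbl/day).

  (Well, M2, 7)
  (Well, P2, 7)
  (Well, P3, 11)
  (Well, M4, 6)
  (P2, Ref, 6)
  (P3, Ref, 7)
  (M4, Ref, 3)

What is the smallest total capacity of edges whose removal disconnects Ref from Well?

Augment Well→P2→Ref: bottleneck 6, flow now 6.
Augment Well→P3→Ref: bottleneck 7, flow now 13.
Augment Well→M4→Ref: bottleneck 3, flow now 16.
No augmenting path remains; maximum flow = 16.
By max-flow min-cut, the minimum cut capacity equals the max flow.
In the residual graph, reachable from Well: {Well, M2, P2, P3, M4}.
Min-cut edges: P2→Ref (6), P3→Ref (7), M4→Ref (3); capacity 6 + 7 + 3 = 16.

16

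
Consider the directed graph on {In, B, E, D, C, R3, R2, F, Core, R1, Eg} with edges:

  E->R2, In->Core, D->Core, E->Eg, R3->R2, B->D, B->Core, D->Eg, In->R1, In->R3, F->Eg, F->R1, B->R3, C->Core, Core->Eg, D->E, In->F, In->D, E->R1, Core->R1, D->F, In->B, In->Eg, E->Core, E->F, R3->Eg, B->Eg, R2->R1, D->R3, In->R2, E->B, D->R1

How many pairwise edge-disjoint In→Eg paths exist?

6

Assign every edge capacity 1; by Menger, the answer equals the max flow.
Path In→Eg (+1); total 1.
Path In→B→Eg (+1); total 2.
Path In→D→Eg (+1); total 3.
Path In→R3→Eg (+1); total 4.
Path In→F→Eg (+1); total 5.
Path In→Core→Eg (+1); total 6.
No residual In→Eg path; max flow = 6.
Certifying cut of size 6: {In→B, In→Core, In→D, In→Eg, In→F, In→R3}.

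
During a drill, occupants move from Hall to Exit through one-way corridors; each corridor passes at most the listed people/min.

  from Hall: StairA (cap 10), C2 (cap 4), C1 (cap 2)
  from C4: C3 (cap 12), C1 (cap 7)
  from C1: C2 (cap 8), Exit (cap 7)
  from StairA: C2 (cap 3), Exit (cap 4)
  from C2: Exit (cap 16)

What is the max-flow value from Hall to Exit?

13

Augment Hall→C1→Exit: bottleneck 2, flow now 2.
Augment Hall→StairA→Exit: bottleneck 4, flow now 6.
Augment Hall→C2→Exit: bottleneck 4, flow now 10.
Augment Hall→StairA→C2→Exit: bottleneck 3, flow now 13.
No augmenting path remains; maximum flow = 13.
In the residual graph, reachable from Hall: {Hall, StairA}.
Min-cut edges: Hall→C1 (2), Hall→C2 (4), StairA→C2 (3), StairA→Exit (4); capacity 2 + 4 + 3 + 4 = 13.
This cut is saturated, so no flow can exceed 13.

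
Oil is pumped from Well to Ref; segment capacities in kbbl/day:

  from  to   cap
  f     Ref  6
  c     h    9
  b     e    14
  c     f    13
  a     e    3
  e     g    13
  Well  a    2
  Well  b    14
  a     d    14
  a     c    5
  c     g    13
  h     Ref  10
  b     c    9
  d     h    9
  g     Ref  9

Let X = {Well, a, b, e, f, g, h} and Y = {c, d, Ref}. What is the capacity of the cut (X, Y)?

Edges leaving {Well, a, b, e, f, g, h}: a→c (5), a→d (14), b→c (9), f→Ref (6), g→Ref (9), h→Ref (10).
Cut capacity = 5 + 14 + 9 + 6 + 9 + 10 = 53.

53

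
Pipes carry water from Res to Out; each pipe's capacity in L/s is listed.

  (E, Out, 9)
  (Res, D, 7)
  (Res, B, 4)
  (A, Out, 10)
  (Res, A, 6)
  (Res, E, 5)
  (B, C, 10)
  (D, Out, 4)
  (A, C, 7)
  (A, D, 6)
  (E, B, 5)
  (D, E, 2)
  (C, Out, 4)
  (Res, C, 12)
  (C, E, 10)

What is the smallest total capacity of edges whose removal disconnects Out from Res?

Augment Res→A→Out: bottleneck 6, flow now 6.
Augment Res→C→Out: bottleneck 4, flow now 10.
Augment Res→D→Out: bottleneck 4, flow now 14.
Augment Res→E→Out: bottleneck 5, flow now 19.
Augment Res→C→E→Out: bottleneck 4, flow now 23.
No augmenting path remains; maximum flow = 23.
By max-flow min-cut, the minimum cut capacity equals the max flow.
In the residual graph, reachable from Res: {Res, B, C, D, E}.
Min-cut edges: Res→A (6), C→Out (4), D→Out (4), E→Out (9); capacity 6 + 4 + 4 + 9 = 23.

23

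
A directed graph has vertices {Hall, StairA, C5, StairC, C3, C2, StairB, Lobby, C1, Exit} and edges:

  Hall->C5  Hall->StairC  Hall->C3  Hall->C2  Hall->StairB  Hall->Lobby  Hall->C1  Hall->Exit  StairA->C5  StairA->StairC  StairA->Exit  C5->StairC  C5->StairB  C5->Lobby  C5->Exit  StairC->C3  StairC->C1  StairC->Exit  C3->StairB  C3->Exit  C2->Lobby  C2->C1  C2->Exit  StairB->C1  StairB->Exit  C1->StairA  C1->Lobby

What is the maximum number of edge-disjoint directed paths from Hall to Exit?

7

Assign every edge capacity 1; by Menger, the answer equals the max flow.
Path Hall→Exit (+1); total 1.
Path Hall→C5→Exit (+1); total 2.
Path Hall→StairC→Exit (+1); total 3.
Path Hall→C3→Exit (+1); total 4.
Path Hall→C2→Exit (+1); total 5.
Path Hall→StairB→Exit (+1); total 6.
Path Hall→C1→StairA→Exit (+1); total 7.
No residual Hall→Exit path; max flow = 7.
Certifying cut of size 7: {Hall→C1, Hall→C2, Hall→C3, Hall→C5, Hall→Exit, Hall→StairB, Hall→StairC}.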